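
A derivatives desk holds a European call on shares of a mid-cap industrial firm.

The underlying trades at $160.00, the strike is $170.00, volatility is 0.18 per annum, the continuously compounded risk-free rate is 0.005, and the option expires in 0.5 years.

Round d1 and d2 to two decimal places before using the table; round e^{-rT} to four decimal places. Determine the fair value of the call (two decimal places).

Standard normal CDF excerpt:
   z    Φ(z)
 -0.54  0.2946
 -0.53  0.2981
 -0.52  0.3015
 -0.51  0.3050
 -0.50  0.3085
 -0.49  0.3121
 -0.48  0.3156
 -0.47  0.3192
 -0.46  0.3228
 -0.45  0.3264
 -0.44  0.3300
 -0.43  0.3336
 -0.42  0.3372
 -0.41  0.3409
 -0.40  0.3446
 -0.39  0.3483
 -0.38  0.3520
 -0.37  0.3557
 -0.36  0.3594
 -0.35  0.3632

$4.60

σ√T = 0.18·√0.5 = 0.1273
d₁ = [ln(160/170) + (0.005 + ½·0.18²)·0.5] / (σ√T) = (-0.0606 + 0.0106) / 0.1273 = -0.3930 ≈ -0.39
d₂ = -0.3930 − 0.1273 = -0.5203 ≈ -0.52
e^(−rT) = e^(−0.005·0.5) = 0.9975
N(d₁) = N(-0.39) = 0.3483;  N(d₂) = N(-0.52) = 0.3015
C = 160·0.3483 − 170·0.9975·0.3015 = 55.7280 − 51.1269 = 4.6011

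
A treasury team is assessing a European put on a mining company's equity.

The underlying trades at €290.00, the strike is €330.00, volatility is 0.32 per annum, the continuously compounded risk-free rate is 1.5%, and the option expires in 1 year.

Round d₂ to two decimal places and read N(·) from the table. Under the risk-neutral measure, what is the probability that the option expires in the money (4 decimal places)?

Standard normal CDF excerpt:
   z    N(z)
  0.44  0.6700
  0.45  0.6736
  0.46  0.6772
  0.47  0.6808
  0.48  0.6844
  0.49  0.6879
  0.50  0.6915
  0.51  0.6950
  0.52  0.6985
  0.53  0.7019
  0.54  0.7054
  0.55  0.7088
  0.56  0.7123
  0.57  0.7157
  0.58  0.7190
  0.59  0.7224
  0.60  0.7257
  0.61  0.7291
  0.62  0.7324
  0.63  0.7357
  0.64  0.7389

0.6985

σ√T = 0.32·√1 = 0.3200
ln(S/K) + (r + σ²/2)T = ln(290/330) + (0.015 + 0.32²/2)·1 = -0.1292 + 0.0662 = -0.0630
d₁ = -0.0630 / 0.3200 = -0.1969 ≈ -0.20
d₂ = d₁ − σ√T = -0.1969 − 0.3200 = -0.5169 ≈ -0.52
Risk-neutral Pr[S_T < K] = N(−d₂) = N(0.52) = 0.6985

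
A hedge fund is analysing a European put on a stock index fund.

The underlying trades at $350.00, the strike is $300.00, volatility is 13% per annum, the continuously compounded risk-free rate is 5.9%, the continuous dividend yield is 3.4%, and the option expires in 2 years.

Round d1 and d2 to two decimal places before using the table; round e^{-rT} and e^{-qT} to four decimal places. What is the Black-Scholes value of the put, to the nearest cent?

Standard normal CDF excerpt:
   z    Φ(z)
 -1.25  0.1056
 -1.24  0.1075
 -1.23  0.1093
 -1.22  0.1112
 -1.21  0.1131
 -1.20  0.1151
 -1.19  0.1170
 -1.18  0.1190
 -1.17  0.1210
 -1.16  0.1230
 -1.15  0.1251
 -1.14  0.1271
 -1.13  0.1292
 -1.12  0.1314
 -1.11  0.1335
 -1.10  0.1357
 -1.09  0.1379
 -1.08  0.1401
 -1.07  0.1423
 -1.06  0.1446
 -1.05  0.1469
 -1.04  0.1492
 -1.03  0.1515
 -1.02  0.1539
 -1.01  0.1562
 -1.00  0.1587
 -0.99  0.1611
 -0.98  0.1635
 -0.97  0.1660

σ√T = 0.13 × 1.4142 = 0.1838
d₁ = [ln(350/300) + (0.059 − 0.034 + 0.13²/2)·2] / 0.1838 = [0.1542 + 0.0669] / 0.1838 = 1.2024 ≈ 1.20
d₂ = d₁ − σ√T = 1.2024 − 0.1838 = 1.0185 ≈ 1.02
e^(−qT) = e^(−0.034·2) = 0.9343;  e^(−rT) = e^(−0.059·2) = 0.8887
P = 300·0.8887·N(-1.02) − 350·0.9343·N(-1.20) = 300·0.8887·0.1539 − 350·0.9343·0.1151 = 41.0313 − 37.6383 = 3.3930

$3.39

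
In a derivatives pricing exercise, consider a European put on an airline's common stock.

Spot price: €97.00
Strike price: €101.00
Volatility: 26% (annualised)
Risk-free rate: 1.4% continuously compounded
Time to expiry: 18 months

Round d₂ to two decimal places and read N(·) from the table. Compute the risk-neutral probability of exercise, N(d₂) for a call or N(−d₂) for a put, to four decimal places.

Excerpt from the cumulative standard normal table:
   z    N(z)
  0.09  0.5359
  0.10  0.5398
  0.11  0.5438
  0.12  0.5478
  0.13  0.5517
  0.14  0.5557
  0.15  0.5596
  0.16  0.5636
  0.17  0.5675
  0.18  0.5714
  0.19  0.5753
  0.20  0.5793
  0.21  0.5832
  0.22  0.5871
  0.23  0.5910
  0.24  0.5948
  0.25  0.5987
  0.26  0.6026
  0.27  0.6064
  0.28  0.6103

σ√T = 0.26 × 1.2247 = 0.3184
d₁ = [ln(97/101) + (0.014 + 0.26²/2)·1.5] / 0.3184 = [-0.0404 + 0.0717] / 0.3184 = 0.0983 which rounds to 0.10
d₂ = d₁ − σ√T = 0.0983 − 0.3184 = -0.2202 which rounds to -0.22
Risk-neutral Pr[S_T < K] = N(−d₂) = N(0.22) = 0.5871

0.5871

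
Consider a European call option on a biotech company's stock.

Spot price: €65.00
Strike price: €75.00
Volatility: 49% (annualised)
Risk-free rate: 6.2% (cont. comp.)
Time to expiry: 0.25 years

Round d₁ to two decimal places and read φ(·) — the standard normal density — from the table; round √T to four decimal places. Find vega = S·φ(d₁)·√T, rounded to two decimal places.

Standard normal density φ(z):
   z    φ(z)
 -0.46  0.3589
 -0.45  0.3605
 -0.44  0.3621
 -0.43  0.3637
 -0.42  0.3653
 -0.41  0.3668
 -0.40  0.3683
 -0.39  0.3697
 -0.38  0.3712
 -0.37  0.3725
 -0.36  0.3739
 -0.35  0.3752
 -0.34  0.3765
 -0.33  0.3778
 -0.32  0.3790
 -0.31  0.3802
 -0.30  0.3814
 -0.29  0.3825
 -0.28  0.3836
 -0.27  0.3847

11.97

σ√T = 0.49 × 0.5000 = 0.2450
d₁ = [ln(65/75) + (0.062 + 0.49²/2)·0.25] / 0.2450 = [-0.1431 + 0.0455] / 0.2450 = -0.3983 ⇒ -0.40
√T = √0.25 = 0.5000
φ(d₁) = φ(-0.40) = 0.3683
vega = S·φ(d₁)·√T = 65·0.3683·0.5000 = 11.9698
(Vega is the same for a European call and put with the same parameters.)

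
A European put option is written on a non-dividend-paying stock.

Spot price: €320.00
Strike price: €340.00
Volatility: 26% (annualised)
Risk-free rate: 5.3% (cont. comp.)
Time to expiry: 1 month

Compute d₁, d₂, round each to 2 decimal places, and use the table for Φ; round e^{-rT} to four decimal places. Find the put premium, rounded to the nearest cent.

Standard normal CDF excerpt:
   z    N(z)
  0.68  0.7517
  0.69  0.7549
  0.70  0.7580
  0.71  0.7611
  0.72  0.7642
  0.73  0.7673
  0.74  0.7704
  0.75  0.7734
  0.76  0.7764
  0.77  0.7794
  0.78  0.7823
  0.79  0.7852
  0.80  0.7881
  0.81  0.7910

σ√T = 0.26 × 0.2887 = 0.0751
d₁ = [ln(320/340) + (0.053 + 0.26²/2)·0.08333] / 0.0751 = [-0.0606 + 0.0072] / 0.0751 = -0.7114 → -0.71
d₂ = d₁ − σ√T = -0.7114 − 0.0751 = -0.7864 → -0.79
e^(−rT) = e^(−0.053·0.08333) = 0.9956
N(−d₂) = N(0.79) = 0.7852;  N(−d₁) = N(0.71) = 0.7611
P = 340·0.9956·0.7852 − 320·0.7611 = 265.7933 − 243.5520 = 22.2413

€22.24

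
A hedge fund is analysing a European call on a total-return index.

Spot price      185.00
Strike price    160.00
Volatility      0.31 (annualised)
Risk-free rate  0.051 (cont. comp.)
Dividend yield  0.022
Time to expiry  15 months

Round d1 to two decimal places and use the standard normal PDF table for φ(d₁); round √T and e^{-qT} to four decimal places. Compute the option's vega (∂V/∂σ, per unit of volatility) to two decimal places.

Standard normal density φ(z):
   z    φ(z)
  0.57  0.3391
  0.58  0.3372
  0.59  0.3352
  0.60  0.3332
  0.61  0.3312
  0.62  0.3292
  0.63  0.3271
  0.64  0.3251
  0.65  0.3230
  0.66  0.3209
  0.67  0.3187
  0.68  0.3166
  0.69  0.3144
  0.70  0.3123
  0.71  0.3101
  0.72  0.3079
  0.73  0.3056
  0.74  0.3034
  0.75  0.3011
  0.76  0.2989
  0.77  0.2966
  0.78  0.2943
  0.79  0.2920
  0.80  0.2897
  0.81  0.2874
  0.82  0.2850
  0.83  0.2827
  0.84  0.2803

62.84

T = 1.25;  σ√T = 0.3466
ln(S/K) + (r − q + σ²/2)T = ln(185/160) + (0.051 − 0.022 + 0.31²/2)·1.25 = 0.1452 + 0.0963 = 0.2415
d₁ = 0.2415 / 0.3466 = 0.6968 → 0.70
√T = √1.25 = 1.1180
φ(d₁) = φ(0.70) = 0.3123
exp(−qT) = exp(−0.022·1.25) = 0.9729
vega = S·exp(−qT)·φ(d₁)·√T = 185·0.9729·0.3123·1.1180 = 62.8425
(Call and put vega coincide under Black-Scholes.)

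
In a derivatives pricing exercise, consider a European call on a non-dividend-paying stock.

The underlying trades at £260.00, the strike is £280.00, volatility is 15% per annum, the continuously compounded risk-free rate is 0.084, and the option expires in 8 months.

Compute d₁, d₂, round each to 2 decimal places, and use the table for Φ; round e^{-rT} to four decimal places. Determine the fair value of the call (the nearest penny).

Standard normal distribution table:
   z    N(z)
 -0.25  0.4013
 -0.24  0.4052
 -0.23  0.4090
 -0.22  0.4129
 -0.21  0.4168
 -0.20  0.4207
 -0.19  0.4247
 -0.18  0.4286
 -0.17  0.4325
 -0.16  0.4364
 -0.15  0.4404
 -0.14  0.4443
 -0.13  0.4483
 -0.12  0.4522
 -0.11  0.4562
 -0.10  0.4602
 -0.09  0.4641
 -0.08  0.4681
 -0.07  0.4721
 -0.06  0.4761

£10.32

σ√T = 0.15·√0.6667 = 0.1225
d₁ = [ln(260/280) + (0.084 + 0.15²/2)·0.6667] / 0.1225 = [-0.0741 + 0.0635] / 0.1225 = -0.0866 ⇒ -0.09
d₂ = d₁ − σ√T = -0.0866 − 0.1225 = -0.2091 ⇒ -0.21
e^(−rT) = e^(−0.084·0.6667) = 0.9455
N(d₁) = N(-0.09) = 0.4641;  N(d₂) = N(-0.21) = 0.4168
C = 260·0.4641 − 280·0.9455·0.4168 = 120.6660 − 110.3436 = 10.3224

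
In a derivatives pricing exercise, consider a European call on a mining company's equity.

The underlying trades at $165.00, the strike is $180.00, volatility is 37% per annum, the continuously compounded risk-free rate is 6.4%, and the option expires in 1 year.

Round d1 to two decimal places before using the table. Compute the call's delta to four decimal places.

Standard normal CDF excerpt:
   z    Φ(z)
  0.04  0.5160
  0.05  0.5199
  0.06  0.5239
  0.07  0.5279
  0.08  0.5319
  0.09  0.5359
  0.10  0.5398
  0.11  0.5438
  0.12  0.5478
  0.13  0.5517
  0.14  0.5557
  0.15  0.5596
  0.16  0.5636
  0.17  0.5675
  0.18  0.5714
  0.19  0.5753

0.5478

T = 1;  σ√T = 0.3700
d₁ = [ln(165/180) + (0.064 + 0.37²/2)·1] / 0.3700 = [-0.0870 + 0.1325] / 0.3700 = 0.1228 ≈ 0.12
N(d₁) = N(0.12) = 0.5478
Δ_call = N(d₁) = 0.5478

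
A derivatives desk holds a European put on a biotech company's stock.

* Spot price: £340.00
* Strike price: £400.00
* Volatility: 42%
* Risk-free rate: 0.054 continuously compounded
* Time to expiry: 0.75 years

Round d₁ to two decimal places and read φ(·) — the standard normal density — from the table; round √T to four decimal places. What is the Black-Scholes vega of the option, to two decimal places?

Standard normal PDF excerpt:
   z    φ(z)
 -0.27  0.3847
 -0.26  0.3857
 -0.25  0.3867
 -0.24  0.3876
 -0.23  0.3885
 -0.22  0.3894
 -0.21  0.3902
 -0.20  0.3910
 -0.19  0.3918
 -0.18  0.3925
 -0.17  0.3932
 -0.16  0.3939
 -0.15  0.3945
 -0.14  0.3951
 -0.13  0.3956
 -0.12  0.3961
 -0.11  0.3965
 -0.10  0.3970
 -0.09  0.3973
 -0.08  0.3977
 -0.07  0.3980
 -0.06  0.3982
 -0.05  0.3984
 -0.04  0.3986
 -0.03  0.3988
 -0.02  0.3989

116.16

σ√T = 0.42·√0.75 = 0.3637
d₁ = [ln(340/400) + (0.054 + 0.42²/2)·0.75] / 0.3637 = [-0.1625 + 0.1066] / 0.3637 = -0.1536 ≈ -0.15
√T = √0.75 = 0.8660
φ(d₁) = φ(-0.15) = 0.3945
vega = S·φ(d₁)·√T = 340·0.3945·0.8660 = 116.1566
(The call has the same vega.)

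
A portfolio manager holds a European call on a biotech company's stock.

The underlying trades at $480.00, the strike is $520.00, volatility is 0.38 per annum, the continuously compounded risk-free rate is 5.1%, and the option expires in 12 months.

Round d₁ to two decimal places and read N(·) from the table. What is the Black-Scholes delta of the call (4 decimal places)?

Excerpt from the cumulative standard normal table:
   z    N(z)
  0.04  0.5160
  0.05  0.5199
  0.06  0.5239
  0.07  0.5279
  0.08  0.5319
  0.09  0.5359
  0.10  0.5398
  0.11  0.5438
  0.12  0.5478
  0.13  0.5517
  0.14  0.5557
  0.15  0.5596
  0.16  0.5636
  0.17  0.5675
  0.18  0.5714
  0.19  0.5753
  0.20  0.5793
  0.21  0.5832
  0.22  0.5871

0.5438

σ√T = 0.38·√1 = 0.3800
d₁ = [ln(480/520) + (0.051 + ½·0.38²)·1] / (σ√T) = (-0.0800 + 0.1232) / 0.3800 = 0.1136 which rounds to 0.11
N(d₁) = N(0.11) = 0.5438
Δ_call = N(d₁) = 0.5438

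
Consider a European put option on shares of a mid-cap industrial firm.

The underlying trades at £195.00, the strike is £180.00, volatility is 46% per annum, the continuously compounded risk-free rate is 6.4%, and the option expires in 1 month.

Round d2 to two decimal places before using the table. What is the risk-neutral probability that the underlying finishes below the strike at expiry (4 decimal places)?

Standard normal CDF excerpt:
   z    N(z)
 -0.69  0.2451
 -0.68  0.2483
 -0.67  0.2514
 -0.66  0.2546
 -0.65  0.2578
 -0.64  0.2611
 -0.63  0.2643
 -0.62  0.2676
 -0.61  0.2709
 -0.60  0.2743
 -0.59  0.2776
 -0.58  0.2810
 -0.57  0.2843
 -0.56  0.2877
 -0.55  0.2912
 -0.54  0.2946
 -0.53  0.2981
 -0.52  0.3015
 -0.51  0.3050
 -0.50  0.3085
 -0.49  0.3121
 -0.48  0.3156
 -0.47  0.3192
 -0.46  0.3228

T = 0.08333;  σ√T = 0.1328
d₁ = [ln(195/180) + (0.064 + ½·0.46²)·0.08333] / (σ√T) = (0.0800 + 0.0141) / 0.1328 = 0.7093 ≈ 0.71
d₂ = 0.7093 − 0.1328 = 0.5765 ≈ 0.58
Pr(exercise) under Q = N(−d₂) = N(-0.58) = 0.2810

0.2810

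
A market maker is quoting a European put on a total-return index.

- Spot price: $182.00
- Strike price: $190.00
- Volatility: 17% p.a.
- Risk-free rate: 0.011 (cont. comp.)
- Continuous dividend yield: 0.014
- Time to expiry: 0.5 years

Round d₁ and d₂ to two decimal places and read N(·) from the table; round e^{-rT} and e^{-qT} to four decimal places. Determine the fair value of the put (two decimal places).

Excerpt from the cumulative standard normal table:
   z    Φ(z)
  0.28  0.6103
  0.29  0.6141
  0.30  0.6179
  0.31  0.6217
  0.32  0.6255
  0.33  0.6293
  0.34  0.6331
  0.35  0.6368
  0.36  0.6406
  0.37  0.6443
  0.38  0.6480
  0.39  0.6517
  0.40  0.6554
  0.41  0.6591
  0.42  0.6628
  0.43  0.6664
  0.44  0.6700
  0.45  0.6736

$13.56

T = 0.5;  σ√T = 0.1202
d₁ = [ln(182/190) + (0.011 − 0.014 + ½·0.17²)·0.5] / (σ√T) = (-0.0430 + 0.0057) / 0.1202 = -0.3102 ≈ -0.31
d₂ = -0.3102 − 0.1202 = -0.4304 ≈ -0.43
exp(−qT) = exp(−0.014·0.5) = 0.9930;  exp(−rT) = exp(−0.011·0.5) = 0.9945
N(−d₂) = N(0.43) = 0.6664;  N(−d₁) = N(0.31) = 0.6217
P = 190·0.9945·0.6664 − 182·0.9930·0.6217 = 125.9196 − 112.3574 = 13.5623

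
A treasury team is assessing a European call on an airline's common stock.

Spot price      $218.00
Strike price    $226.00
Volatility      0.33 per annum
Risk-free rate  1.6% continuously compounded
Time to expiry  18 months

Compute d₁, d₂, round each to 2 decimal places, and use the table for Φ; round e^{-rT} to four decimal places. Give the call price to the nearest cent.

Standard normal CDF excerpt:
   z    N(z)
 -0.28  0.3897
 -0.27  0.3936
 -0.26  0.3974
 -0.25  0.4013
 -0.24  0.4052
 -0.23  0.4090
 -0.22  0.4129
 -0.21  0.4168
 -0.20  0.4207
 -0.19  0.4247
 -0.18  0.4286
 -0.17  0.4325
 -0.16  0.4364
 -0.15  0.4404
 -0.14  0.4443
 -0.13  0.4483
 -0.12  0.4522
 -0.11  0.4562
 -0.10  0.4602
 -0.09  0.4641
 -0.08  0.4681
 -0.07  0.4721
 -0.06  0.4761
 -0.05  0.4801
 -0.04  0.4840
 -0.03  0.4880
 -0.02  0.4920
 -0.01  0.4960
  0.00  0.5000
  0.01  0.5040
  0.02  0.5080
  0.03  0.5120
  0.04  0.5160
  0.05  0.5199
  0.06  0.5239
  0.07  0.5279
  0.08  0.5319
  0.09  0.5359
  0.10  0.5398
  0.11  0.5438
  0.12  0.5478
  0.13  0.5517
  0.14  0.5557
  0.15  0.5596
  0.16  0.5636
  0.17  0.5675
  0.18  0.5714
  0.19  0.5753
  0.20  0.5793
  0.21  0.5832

$33.47

T = 1.5;  σ√T = 0.4042
ln(S/K) + (r + σ²/2)T = ln(218/226) + (0.016 + 0.33²/2)·1.5 = -0.0360 + 0.1057 = 0.0696
d₁ = 0.0696 / 0.4042 = 0.1723 which rounds to 0.17
d₂ = d₁ − σ√T = 0.1723 − 0.4042 = -0.2319 which rounds to -0.23
e^(−rT) = e^(−0.016·1.5) = 0.9763
N(d₁) = N(0.17) = 0.5675;  N(d₂) = N(-0.23) = 0.4090
C = 218·0.5675 − 226·0.9763·0.4090 = 123.7150 − 90.2433 = 33.4717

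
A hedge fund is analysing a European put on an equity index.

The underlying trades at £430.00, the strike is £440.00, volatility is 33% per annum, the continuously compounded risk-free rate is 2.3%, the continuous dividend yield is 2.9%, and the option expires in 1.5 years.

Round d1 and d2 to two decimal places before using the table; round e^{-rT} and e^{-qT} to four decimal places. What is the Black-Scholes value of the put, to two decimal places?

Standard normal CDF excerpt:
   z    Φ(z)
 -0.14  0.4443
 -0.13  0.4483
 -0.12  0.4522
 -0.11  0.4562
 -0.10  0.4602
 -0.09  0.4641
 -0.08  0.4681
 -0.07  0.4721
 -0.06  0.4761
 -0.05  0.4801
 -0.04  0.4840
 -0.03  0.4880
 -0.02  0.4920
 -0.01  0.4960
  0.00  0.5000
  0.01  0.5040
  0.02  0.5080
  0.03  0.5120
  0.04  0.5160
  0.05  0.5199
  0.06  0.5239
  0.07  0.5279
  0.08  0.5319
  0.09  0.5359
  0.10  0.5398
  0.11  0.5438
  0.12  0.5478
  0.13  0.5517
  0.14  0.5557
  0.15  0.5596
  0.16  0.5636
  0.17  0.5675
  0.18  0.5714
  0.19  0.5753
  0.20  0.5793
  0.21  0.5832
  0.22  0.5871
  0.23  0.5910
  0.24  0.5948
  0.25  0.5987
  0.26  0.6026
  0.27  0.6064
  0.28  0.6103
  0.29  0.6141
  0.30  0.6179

£73.27

σ√T = 0.33·√1.5 = 0.4042
d₁ = [ln(430/440) + (0.023 − 0.029 + 0.33²/2)·1.5] / 0.4042 = [-0.0230 + 0.0727] / 0.4042 = 0.1229 → 0.12
d₂ = d₁ − σ√T = 0.1229 − 0.4042 = -0.2812 → -0.28
e^(−qT) = e^(−0.029·1.5) = 0.9574;  e^(−rT) = e^(−0.023·1.5) = 0.9661
N(−d₂) = N(0.28) = 0.6103;  N(−d₁) = N(-0.12) = 0.4522
P = 440·0.9661·0.6103 − 430·0.9574·0.4522 = 259.4288 − 186.1626 = 73.2662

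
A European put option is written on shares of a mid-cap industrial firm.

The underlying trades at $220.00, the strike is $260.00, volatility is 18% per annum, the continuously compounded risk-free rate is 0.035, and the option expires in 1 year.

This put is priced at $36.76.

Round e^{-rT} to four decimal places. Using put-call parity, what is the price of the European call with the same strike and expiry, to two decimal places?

e^(−rT) = e^(−0.035·1) = 0.9656
Put-call parity: C − P = S − K·e^(−rT) = 220 − 260·0.9656 = 220 − 251.0560 = -31.0560
C = P + (C − P) = 36.76 + (-31.0560) = 5.7040

$5.70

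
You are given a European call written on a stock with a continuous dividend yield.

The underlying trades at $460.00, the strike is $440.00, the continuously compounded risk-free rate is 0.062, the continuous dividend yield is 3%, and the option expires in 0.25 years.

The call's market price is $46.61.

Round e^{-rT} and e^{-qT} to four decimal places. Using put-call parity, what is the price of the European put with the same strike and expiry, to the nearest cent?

$23.28

e^(−qT) = e^(−0.03·0.25) = 0.9925;  e^(−rT) = e^(−0.062·0.25) = 0.9846
Put-call parity: C − P = S·e^(−qT) − K·e^(−rT) = 460·0.9925 − 440·0.9846 = 456.5500 − 433.2240 = 23.3260
P = C − (C − P) = 46.61 − (23.3260) = 23.2840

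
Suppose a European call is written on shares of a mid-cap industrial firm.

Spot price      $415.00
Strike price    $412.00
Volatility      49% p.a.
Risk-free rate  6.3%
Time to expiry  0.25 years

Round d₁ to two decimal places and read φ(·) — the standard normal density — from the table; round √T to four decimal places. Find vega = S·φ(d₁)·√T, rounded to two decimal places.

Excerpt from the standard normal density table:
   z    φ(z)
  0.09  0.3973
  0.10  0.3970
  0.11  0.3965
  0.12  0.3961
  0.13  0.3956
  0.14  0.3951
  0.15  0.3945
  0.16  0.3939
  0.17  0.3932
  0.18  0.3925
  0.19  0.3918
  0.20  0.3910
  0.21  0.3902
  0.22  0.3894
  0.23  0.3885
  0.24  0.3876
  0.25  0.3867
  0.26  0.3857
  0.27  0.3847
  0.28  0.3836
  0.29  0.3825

T = 0.25;  σ√T = 0.2450
d₁ = [ln(415/412) + (0.063 + 0.49²/2)·0.25] / 0.2450 = [0.0073 + 0.0458] / 0.2450 = 0.2164 ⇒ 0.22
√T = √0.25 = 0.5000
φ(d₁) = φ(0.22) = 0.3894
vega = S·φ(d₁)·√T = 415·0.3894·0.5000 = 80.8005
(Vega is the same for a European call and put with the same parameters.)

80.80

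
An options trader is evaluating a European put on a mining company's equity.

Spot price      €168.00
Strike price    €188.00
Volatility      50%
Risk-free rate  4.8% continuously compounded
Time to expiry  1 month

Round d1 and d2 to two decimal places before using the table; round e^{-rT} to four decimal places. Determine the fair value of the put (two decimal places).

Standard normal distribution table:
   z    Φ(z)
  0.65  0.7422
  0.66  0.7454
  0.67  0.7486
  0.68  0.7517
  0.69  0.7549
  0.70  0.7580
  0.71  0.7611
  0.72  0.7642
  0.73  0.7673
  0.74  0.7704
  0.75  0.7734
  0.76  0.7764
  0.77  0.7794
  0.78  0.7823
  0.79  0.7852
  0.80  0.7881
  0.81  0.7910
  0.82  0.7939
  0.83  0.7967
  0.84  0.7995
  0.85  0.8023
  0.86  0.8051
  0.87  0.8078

σ√T = 0.5 × 0.2887 = 0.1443
d₁ = [ln(168/188) + (0.048 + ½·0.5²)·0.08333] / (σ√T) = (-0.1125 + 0.0144) / 0.1443 = -0.6794 ⇒ -0.68
d₂ = -0.6794 − 0.1443 = -0.8237 ⇒ -0.82
e^(−rT) = e^(−0.048·0.08333) = 0.9960
P = 188·0.9960·N(0.82) − 168·N(0.68) = 188·0.9960·0.7939 − 168·0.7517 = 148.6562 − 126.2856 = 22.3706

€22.37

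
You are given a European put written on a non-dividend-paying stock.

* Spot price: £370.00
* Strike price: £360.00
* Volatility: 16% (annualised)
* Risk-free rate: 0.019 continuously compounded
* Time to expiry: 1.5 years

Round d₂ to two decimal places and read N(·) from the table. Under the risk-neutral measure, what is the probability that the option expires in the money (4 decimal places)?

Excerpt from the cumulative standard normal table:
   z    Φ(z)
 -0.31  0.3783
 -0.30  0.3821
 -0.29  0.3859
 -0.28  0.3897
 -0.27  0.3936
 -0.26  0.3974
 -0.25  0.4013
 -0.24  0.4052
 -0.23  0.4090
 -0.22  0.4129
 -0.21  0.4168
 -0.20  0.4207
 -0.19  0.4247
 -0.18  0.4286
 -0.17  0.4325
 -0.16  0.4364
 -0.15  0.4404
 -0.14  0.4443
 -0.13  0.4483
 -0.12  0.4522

T = 1.5;  σ√T = 0.1960
d₁ = [ln(370/360) + (0.019 + 0.16²/2)·1.5] / 0.1960 = [0.0274 + 0.0477] / 0.1960 = 0.3832 → 0.38
d₂ = d₁ − σ√T = 0.3832 − 0.1960 = 0.1873 → 0.19
Pr(exercise) under Q = N(−d₂) = N(-0.19) = 0.4247

0.4247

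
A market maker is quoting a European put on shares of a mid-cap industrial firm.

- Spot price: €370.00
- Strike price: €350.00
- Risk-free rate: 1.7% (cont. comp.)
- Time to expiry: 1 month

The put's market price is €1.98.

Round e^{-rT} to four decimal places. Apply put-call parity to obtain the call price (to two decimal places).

€22.47

exp(−rT) = exp(−0.017·0.08333) = 0.9986
Put-call parity: C − P = S − K·e^(−rT) = 370 − 350·0.9986 = 370 − 349.5100 = 20.4900
C = P + (C − P) = 1.98 + (20.4900) = 22.4700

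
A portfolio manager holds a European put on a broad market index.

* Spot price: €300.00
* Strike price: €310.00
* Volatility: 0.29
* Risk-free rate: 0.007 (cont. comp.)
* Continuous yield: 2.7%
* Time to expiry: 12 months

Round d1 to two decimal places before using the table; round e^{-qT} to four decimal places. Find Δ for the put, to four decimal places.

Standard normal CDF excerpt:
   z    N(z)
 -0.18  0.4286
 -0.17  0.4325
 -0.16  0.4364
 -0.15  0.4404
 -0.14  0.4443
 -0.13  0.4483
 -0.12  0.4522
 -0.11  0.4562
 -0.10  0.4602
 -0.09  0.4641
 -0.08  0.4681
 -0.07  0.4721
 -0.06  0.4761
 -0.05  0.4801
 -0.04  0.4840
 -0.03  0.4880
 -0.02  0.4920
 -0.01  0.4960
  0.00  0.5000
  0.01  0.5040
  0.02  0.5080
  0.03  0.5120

σ√T = 0.29·√1 = 0.2900
d₁ = [ln(300/310) + (0.007 − 0.027 + 0.29²/2)·1] / 0.2900 = [-0.0328 + 0.0220] / 0.2900 = -0.0370 which rounds to -0.04
N(d₁) = N(-0.04) = 0.4840
Δ_put = e^(−qT)·(N(d₁) − 1) = 0.9734·(0.4840 − 1) = -0.5023

-0.5023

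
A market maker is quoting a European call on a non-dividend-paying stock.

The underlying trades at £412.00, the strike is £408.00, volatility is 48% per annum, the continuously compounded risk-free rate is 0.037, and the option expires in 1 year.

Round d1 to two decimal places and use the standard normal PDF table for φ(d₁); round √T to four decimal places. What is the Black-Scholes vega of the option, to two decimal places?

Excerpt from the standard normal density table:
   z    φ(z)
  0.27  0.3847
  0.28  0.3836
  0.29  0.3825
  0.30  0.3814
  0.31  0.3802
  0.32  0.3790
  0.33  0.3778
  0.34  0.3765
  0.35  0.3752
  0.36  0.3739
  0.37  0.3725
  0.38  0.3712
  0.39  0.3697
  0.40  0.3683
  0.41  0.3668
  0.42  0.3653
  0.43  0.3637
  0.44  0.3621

155.12

T = 1;  σ√T = 0.4800
d₁ = [ln(412/408) + (0.037 + ½·0.48²)·1] / (σ√T) = (0.0098 + 0.1522) / 0.4800 = 0.3374 which rounds to 0.34
√T = √1 = 1.0000
φ(d₁) = φ(0.34) = 0.3765
vega = S·φ(d₁)·√T = 412·0.3765·1.0000 = 155.1180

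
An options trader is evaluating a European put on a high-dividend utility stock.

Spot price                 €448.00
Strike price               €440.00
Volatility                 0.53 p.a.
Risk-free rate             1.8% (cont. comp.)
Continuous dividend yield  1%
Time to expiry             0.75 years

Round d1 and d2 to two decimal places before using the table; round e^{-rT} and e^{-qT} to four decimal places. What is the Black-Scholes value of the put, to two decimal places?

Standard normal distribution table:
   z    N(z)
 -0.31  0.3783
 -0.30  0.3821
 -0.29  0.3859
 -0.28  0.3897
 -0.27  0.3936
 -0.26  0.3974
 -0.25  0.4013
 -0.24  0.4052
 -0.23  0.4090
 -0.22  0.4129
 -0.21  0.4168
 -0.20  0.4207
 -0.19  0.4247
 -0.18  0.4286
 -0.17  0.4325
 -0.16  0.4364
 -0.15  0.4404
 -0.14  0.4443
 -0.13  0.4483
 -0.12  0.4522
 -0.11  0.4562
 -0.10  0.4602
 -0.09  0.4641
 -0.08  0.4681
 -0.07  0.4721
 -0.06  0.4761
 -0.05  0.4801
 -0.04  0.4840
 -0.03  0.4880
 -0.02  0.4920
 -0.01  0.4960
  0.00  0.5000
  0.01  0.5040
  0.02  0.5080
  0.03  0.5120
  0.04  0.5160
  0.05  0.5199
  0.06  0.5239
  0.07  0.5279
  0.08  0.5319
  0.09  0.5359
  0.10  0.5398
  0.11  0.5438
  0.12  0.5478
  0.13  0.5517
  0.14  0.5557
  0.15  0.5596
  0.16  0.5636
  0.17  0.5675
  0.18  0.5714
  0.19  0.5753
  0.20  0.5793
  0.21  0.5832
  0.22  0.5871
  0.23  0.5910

σ√T = 0.53·√0.75 = 0.4590
d₁ = [ln(448/440) + (0.018 − 0.01 + 0.53²/2)·0.75] / 0.4590 = [0.0180 + 0.1113] / 0.4590 = 0.2818 which rounds to 0.28
d₂ = d₁ − σ√T = 0.2818 − 0.4590 = -0.1772 which rounds to -0.18
exp(−qT) = exp(−0.01·0.75) = 0.9925;  exp(−rT) = exp(−0.018·0.75) = 0.9866
N(−d₂) = N(0.18) = 0.5714;  N(−d₁) = N(-0.28) = 0.3897
P = 440·0.9866·0.5714 − 448·0.9925·0.3897 = 248.0470 − 173.2762 = 74.7708

€74.77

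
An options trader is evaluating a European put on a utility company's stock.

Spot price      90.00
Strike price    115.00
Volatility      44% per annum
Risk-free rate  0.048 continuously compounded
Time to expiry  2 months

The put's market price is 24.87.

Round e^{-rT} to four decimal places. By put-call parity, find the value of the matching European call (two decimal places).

0.79

exp(−rT) = exp(−0.048·0.1667) = 0.9920
Put-call parity: C − P = S − K·e^(−rT) = 90 − 115·0.9920 = 90 − 114.0800 = -24.0800
C = P + (C − P) = 24.87 + (-24.0800) = 0.7900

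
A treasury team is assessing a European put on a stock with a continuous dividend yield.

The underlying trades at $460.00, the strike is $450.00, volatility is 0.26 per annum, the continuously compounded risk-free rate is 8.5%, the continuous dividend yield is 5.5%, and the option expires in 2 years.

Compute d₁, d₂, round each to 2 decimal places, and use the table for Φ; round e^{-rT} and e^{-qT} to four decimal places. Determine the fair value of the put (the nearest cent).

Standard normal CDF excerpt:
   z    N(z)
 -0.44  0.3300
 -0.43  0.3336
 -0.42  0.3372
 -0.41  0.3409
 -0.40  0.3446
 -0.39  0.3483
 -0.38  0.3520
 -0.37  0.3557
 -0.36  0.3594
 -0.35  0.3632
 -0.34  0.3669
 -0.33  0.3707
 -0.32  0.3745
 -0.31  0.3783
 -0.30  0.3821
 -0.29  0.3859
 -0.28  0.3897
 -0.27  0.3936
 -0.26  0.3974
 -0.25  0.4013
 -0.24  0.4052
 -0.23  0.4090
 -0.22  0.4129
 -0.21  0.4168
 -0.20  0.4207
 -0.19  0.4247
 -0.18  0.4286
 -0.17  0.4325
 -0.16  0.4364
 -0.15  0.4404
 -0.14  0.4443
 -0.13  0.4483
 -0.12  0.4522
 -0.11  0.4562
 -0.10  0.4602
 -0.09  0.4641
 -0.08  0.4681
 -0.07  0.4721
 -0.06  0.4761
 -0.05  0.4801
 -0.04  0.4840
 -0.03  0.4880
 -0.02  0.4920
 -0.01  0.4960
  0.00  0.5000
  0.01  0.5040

σ√T = 0.26 × 1.4142 = 0.3677
d₁ = [ln(460/450) + (0.085 − 0.055 + ½·0.26²)·2] / (σ√T) = (0.0220 + 0.1276) / 0.3677 = 0.4068 → 0.41
d₂ = 0.4068 − 0.3677 = 0.0391 → 0.04
exp(−qT) = exp(−0.055·2) = 0.8958;  exp(−rT) = exp(−0.085·2) = 0.8437
N(−d₂) = N(-0.04) = 0.4840;  N(−d₁) = N(-0.41) = 0.3409
P = 450·0.8437·0.4840 − 460·0.8958·0.3409 = 183.7579 − 140.4740 = 43.2839

$43.28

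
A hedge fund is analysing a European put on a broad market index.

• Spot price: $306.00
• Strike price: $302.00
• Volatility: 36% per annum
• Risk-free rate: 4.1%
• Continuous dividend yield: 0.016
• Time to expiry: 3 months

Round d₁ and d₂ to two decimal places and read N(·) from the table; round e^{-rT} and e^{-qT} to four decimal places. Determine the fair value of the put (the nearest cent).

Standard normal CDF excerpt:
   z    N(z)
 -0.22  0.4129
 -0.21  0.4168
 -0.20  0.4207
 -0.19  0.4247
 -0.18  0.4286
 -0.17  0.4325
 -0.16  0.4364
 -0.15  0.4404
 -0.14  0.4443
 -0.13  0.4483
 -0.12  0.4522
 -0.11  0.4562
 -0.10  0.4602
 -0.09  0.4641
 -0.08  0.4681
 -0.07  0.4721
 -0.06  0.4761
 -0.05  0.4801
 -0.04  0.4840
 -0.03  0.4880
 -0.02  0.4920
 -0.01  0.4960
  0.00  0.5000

σ√T = 0.36·√0.25 = 0.1800
d₁ = [ln(306/302) + (0.041 − 0.016 + 0.36²/2)·0.25] / 0.1800 = [0.0132 + 0.0224] / 0.1800 = 0.1978 ≈ 0.20
d₂ = d₁ − σ√T = 0.1978 − 0.1800 = 0.0178 ≈ 0.02
exp(−qT) = exp(−0.016·0.25) = 0.9960;  exp(−rT) = exp(−0.041·0.25) = 0.9898
N(−d₂) = N(-0.02) = 0.4920;  N(−d₁) = N(-0.20) = 0.4207
P = 302·0.9898·0.4920 − 306·0.9960·0.4207 = 147.0684 − 128.2193 = 18.8492

$18.85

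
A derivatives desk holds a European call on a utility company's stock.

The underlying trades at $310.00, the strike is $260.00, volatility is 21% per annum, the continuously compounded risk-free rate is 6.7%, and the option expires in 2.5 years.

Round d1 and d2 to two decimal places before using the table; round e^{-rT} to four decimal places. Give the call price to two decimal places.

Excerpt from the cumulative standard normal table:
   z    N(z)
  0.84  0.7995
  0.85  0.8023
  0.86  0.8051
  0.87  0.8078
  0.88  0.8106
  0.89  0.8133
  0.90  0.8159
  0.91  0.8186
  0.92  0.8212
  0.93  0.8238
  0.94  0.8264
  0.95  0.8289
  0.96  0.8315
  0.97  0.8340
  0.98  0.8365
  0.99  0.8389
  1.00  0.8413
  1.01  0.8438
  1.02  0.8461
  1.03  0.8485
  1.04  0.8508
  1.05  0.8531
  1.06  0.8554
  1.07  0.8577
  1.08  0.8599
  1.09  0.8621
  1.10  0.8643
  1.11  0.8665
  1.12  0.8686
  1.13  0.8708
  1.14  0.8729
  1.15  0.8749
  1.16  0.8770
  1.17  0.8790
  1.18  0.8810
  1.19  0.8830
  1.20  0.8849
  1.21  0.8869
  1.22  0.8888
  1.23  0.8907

$96.68

σ√T = 0.21 × 1.5811 = 0.3320
ln(S/K) + (r + σ²/2)T = ln(310/260) + (0.067 + 0.21²/2)·2.5 = 0.1759 + 0.2226 = 0.3985
d₁ = 0.3985 / 0.3320 = 1.2002 which rounds to 1.20
d₂ = d₁ − σ√T = 1.2002 − 0.3320 = 0.8682 which rounds to 0.87
e^(−rT) = e^(−0.067·2.5) = 0.8458
N(d₁) = N(1.20) = 0.8849;  N(d₂) = N(0.87) = 0.8078
C = 310·0.8849 − 260·0.8458·0.8078 = 274.3190 − 177.6417 = 96.6773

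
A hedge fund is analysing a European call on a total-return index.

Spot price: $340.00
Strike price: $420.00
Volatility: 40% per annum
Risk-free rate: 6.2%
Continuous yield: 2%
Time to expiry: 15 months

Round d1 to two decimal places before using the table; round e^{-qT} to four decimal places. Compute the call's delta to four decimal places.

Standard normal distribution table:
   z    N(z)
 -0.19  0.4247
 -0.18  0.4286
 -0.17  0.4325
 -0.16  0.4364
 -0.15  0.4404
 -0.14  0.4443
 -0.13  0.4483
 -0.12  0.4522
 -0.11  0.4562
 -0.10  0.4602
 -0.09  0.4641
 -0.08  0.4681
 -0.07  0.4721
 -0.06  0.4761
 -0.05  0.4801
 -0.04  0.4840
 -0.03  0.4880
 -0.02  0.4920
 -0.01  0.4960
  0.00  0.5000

σ√T = 0.4·√1.25 = 0.4472
d₁ = [ln(340/420) + (0.062 − 0.02 + 0.4²/2)·1.25] / 0.4472 = [-0.2113 + 0.1525] / 0.4472 = -0.1315 ⇒ -0.13
N(d₁) = N(-0.13) = 0.4483
Δ_call = e^(−qT)·N(d₁) = 0.9753·0.4483 = 0.4372

0.4372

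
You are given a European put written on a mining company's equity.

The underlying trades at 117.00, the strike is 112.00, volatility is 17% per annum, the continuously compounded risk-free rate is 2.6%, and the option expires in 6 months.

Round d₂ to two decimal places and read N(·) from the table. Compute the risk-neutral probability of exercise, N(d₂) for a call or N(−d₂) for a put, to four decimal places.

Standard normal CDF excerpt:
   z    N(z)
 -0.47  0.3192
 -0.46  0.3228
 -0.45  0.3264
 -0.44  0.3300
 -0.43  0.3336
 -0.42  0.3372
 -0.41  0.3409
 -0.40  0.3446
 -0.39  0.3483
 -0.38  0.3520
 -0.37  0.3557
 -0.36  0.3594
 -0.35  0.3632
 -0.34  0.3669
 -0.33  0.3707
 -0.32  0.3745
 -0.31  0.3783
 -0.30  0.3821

0.3409

σ√T = 0.17 × 0.7071 = 0.1202
d₁ = [ln(117/112) + (0.026 + ½·0.17²)·0.5] / (σ√T) = (0.0437 + 0.0202) / 0.1202 = 0.5316 which rounds to 0.53
d₂ = 0.5316 − 0.1202 = 0.4114 which rounds to 0.41
Risk-neutral Pr[S_T < K] = N(−d₂) = N(-0.41) = 0.3409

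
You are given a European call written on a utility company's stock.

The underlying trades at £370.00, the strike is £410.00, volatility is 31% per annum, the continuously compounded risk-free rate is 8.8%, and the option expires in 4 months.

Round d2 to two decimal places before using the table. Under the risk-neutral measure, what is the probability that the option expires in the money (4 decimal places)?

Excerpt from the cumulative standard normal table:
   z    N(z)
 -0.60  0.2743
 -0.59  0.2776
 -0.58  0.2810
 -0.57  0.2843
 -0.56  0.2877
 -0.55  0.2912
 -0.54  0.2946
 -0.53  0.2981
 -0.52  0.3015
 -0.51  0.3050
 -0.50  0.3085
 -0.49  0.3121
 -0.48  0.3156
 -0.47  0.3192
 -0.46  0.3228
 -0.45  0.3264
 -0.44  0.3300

0.3085

σ√T = 0.31 × 0.5774 = 0.1790
d₁ = [ln(370/410) + (0.088 + ½·0.31²)·0.3333] / (σ√T) = (-0.1027 + 0.0454) / 0.1790 = -0.3202 ≈ -0.32
d₂ = -0.3202 − 0.1790 = -0.4992 ≈ -0.50
Risk-neutral Pr[S_T > K] = N(d₂) = N(-0.50) = 0.3085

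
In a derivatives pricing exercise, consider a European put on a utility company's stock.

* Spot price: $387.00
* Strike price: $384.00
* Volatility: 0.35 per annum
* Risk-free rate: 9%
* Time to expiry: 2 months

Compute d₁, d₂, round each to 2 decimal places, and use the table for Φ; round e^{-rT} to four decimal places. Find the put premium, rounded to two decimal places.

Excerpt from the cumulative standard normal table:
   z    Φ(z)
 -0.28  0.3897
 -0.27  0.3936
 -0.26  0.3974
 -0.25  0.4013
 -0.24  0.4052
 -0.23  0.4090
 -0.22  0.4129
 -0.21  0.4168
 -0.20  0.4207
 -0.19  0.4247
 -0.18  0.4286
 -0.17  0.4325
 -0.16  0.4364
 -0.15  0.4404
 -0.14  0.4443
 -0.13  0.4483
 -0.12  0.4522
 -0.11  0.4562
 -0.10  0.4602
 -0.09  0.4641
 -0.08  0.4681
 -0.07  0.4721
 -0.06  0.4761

$17.28

σ√T = 0.35 × 0.4082 = 0.1429
d₁ = [ln(387/384) + (0.09 + ½·0.35²)·0.1667] / (σ√T) = (0.0078 + 0.0252) / 0.1429 = 0.2309 ⇒ 0.23
d₂ = 0.2309 − 0.1429 = 0.0880 ⇒ 0.09
e^(−rT) = e^(−0.09·0.1667) = 0.9851
P = 384·0.9851·N(-0.09) − 387·N(-0.23) = 384·0.9851·0.4641 − 387·0.4090 = 175.5590 − 158.2830 = 17.2760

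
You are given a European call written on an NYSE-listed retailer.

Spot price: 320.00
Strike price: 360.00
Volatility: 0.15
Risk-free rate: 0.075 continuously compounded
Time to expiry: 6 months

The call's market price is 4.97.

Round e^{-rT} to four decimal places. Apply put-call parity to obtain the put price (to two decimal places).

exp(−rT) = exp(−0.075·0.5) = 0.9632
Put-call parity: C − P = S − K·e^(−rT) = 320 − 360·0.9632 = 320 − 346.7520 = -26.7520
P = C − (C − P) = 4.97 − (-26.7520) = 31.7220

31.72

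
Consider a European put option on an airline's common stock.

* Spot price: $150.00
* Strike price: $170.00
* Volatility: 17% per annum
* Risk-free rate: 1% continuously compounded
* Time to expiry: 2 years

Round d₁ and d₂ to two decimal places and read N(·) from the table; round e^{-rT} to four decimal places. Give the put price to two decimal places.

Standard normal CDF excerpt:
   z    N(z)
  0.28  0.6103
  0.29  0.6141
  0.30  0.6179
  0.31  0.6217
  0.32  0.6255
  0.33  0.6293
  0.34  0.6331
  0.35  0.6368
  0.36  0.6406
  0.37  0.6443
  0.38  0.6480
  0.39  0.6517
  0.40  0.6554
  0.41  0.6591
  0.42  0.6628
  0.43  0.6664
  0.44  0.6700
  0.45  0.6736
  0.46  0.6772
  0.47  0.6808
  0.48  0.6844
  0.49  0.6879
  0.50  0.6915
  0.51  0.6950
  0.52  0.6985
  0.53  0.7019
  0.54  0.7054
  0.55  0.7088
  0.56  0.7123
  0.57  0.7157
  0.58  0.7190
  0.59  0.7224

$24.87

σ√T = 0.17 × 1.4142 = 0.2404
d₁ = [ln(150/170) + (0.01 + ½·0.17²)·2] / (σ√T) = (-0.1252 + 0.0489) / 0.2404 = -0.3172 ⇒ -0.32
d₂ = -0.3172 − 0.2404 = -0.5576 ⇒ -0.56
e^(−rT) = e^(−0.01·2) = 0.9802
N(−d₂) = N(0.56) = 0.7123;  N(−d₁) = N(0.32) = 0.6255
P = 170·0.9802·0.7123 − 150·0.6255 = 118.6934 − 93.8250 = 24.8684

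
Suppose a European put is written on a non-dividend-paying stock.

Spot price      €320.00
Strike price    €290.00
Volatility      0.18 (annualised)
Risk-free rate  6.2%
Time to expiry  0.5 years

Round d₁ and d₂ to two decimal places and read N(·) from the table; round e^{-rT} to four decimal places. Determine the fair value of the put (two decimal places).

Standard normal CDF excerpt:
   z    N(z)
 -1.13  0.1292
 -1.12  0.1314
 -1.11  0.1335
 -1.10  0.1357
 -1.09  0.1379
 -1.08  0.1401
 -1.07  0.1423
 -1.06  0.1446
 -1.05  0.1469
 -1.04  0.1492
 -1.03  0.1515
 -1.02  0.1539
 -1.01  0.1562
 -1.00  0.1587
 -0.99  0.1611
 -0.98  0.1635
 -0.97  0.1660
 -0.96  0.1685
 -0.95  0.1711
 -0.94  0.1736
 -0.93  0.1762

σ√T = 0.18 × 0.7071 = 0.1273
d₁ = [ln(320/290) + (0.062 + ½·0.18²)·0.5] / (σ√T) = (0.0984 + 0.0391) / 0.1273 = 1.0806 which rounds to 1.08
d₂ = 1.0806 − 0.1273 = 0.9533 which rounds to 0.95
exp(−rT) = exp(−0.062·0.5) = 0.9695
N(−d₂) = N(-0.95) = 0.1711;  N(−d₁) = N(-1.08) = 0.1401
P = 290·0.9695·0.1711 − 320·0.1401 = 48.1056 − 44.8320 = 3.2736

€3.27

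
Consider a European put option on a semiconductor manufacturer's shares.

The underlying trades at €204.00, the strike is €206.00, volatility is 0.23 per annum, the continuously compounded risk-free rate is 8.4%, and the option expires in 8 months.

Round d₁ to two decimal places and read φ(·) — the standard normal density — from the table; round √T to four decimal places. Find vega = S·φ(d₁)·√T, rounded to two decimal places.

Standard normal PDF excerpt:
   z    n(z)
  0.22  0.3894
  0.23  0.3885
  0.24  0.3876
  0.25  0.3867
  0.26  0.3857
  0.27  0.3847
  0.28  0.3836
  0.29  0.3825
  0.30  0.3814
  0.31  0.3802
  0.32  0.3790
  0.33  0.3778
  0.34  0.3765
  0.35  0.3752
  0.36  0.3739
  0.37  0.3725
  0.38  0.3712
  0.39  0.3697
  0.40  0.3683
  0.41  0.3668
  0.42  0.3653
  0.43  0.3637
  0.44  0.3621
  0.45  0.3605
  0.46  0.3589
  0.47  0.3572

62.71

σ√T = 0.23·√0.6667 = 0.1878
d₁ = [ln(204/206) + (0.084 + ½·0.23²)·0.6667] / (σ√T) = (-0.0098 + 0.0736) / 0.1878 = 0.3401 ⇒ 0.34
√T = √0.6667 = 0.8165
φ(d₁) = φ(0.34) = 0.3765
vega = S·φ(d₁)·√T = 204·0.3765·0.8165 = 62.7121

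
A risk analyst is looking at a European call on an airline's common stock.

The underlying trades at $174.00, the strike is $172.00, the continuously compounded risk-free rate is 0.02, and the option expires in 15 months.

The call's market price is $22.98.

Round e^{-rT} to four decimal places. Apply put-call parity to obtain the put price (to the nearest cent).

$16.73

exp(−rT) = exp(−0.02·1.25) = 0.9753
Put-call parity: C − P = S − K·e^(−rT) = 174 − 172·0.9753 = 174 − 167.7516 = 6.2484
P = C − (C − P) = 22.98 − (6.2484) = 16.7316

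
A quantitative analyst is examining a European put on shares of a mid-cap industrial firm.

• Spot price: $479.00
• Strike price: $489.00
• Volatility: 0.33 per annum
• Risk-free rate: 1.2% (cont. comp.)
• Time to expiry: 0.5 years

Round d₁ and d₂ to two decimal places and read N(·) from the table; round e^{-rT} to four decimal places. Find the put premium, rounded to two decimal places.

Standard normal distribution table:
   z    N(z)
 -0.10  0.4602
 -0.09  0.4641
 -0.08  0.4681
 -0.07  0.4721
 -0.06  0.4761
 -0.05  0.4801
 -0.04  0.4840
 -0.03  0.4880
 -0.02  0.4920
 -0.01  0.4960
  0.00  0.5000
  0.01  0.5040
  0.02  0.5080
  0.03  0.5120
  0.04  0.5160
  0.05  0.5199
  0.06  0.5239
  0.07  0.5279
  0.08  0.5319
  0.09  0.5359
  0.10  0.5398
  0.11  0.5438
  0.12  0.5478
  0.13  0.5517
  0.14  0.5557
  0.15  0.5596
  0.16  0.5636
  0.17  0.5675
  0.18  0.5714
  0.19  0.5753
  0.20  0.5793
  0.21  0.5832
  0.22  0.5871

$47.77

σ√T = 0.33·√0.5 = 0.2333
ln(S/K) + (r + σ²/2)T = ln(479/489) + (0.012 + 0.33²/2)·0.5 = -0.0207 + 0.0332 = 0.0126
d₁ = 0.0126 / 0.2333 = 0.0538 which rounds to 0.05
d₂ = d₁ − σ√T = 0.0538 − 0.2333 = -0.1795 which rounds to -0.18
exp(−rT) = exp(−0.012·0.5) = 0.9940
N(−d₂) = N(0.18) = 0.5714;  N(−d₁) = N(-0.05) = 0.4801
P = 489·0.9940·0.5714 − 479·0.4801 = 277.7381 − 229.9679 = 47.7702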